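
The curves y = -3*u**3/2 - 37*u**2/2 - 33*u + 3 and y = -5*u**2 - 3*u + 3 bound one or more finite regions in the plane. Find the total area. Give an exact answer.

393/8

Set the curves equal: -3*u**3/2 - 37*u**2/2 - 33*u + 3 = -5*u**2 - 3*u + 3, so -3*u**3/2 - 27*u**2/2 - 30*u = 0, which factors as -3*u*(u + 4)*(u + 5)/2 = 0. The curves meet at u = -5, -4, 0.
On [-5, -4], y = -5*u**2 - 3*u + 3 is on top; that piece has area ∫[-5,-4] (-(-3*u**3/2 - 27*u**2/2 - 30*u)) du = 9/8.
On [-4, 0], y = -3*u**3/2 - 37*u**2/2 - 33*u + 3 is on top; that piece has area ∫[-4,0] (-3*u**3/2 - 27*u**2/2 - 30*u) du = 48.
Total enclosed area = 9/8 + 48 = 393/8.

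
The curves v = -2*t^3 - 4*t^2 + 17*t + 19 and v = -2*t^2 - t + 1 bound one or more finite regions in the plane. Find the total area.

Set the curves equal: -2*t^3 - 4*t^2 + 17*t + 19 = -2*t^2 - t + 1, so -2*t^3 - 2*t^2 + 18*t + 18 = 0, which factors as -2*(t - 3)*(t + 1)*(t + 3) = 0. The curves meet at t = -3, -1, 3.
On [-3, -1], v = -2*t^2 - t + 1 is on top; that piece has area ∫[-3,-1] (-(-2*t^3 - 2*t^2 + 18*t + 18)) dt = 40/3.
On [-1, 3], v = -2*t^3 - 4*t^2 + 17*t + 19 is on top; that piece has area ∫[-1,3] (-2*t^3 - 2*t^2 + 18*t + 18) dt = 256/3.
Total enclosed area = 40/3 + 256/3 = 296/3.

296/3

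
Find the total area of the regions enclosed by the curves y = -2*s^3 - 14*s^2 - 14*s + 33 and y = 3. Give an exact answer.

Set the curves equal: -2*s^3 - 14*s^2 - 14*s + 33 = 3, so -2*s^3 - 14*s^2 - 14*s + 30 = 0, which factors as -2*(s - 1)*(s + 3)*(s + 5) = 0. The curves meet at s = -5, -3, 1.
On [-5, -3], y = 3 is on top; that piece has area ∫[-5,-3] (-(-2*s^3 - 14*s^2 - 14*s + 30)) ds = 40/3.
On [-3, 1], y = -2*s^3 - 14*s^2 - 14*s + 33 is on top; that piece has area ∫[-3,1] (-2*s^3 - 14*s^2 - 14*s + 30) ds = 256/3.
Total enclosed area = 40/3 + 256/3 = 296/3.

296/3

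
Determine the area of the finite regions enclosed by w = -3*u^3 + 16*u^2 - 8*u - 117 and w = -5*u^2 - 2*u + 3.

Set the curves equal: -3*u^3 + 16*u^2 - 8*u - 117 = -5*u^2 - 2*u + 3, so -3*u^3 + 21*u^2 - 6*u - 120 = 0, which factors as -3*(u - 5)*(u - 4)*(u + 2) = 0. The curves meet at u = -2, 4, 5.
On [-2, 4], w = -5*u^2 - 2*u + 3 is on top; that piece has area ∫[-2,4] (-(-3*u^3 + 21*u^2 - 6*u - 120)) du = 432.
On [4, 5], w = -3*u^3 + 16*u^2 - 8*u - 117 is on top; that piece has area ∫[4,5] (-3*u^3 + 21*u^2 - 6*u - 120) du = 13/4.
Total enclosed area = 432 + 13/4 = 1741/4.

1741/4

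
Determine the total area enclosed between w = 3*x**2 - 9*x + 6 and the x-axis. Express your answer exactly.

1/2

The curve meets the x-axis where 3*x**2 - 9*x + 6 = 0, i.e. 3*(x - 2)*(x - 1) = 0, at x = 1, 2.
On [1, 2] the curve lies below the axis; ∫[1,2] (3*x**2 - 9*x + 6) dx = -1/2, giving area 1/2.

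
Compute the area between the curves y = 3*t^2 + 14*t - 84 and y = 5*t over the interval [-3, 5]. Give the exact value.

483

The difference (3*t^2 + 14*t - 84) - (5*t) = 3*t^2 + 9*t - 84 changes sign at t = 4 inside [-3, 5], so split the integral there.
∫[-3,4] (3*t^2 + 9*t - 84) dt = -931/2; the area of that piece is 931/2.
∫[4,5] (3*t^2 + 9*t - 84) dt = 35/2.
Total area = 931/2 + 35/2 = 483.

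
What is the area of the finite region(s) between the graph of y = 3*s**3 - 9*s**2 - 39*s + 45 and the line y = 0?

384

The curve meets the s-axis where 3*s**3 - 9*s**2 - 39*s + 45 = 0, i.e. 3*(s - 5)*(s - 1)*(s + 3) = 0, at s = -3, 1, 5.
On [-3, 1] the curve lies above the axis; ∫[-3,1] (3*s**3 - 9*s**2 - 39*s + 45) ds = 192, giving area 192.
On [1, 5] the curve lies below the axis; ∫[1,5] (3*s**3 - 9*s**2 - 39*s + 45) ds = -192, giving area 192.
Total area = 192 + 192 = 384.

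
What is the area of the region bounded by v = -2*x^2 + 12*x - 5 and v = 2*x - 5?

Set the curves equal: -2*x^2 + 12*x - 5 = 2*x - 5, so -2*x^2 + 10*x = 0, which factors as -2*x*(x - 5) = 0. The curves meet at x = 0, 5.
On [0, 5], v = -2*x^2 + 12*x - 5 is on top; that piece has area ∫[0,5] (-2*x^2 + 10*x) dx = 125/3.

125/3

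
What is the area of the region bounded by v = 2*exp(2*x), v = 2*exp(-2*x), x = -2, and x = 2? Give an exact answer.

-4 + 2*exp(-4) + 2*exp(4)

The difference (2*exp(2*x)) - (2*exp(-2*x)) = 2*exp(2*x) - 2*exp(-2*x) changes sign at x = 0 inside [-2, 2], so split the integral there.
∫[-2,0] (2*exp(2*x) - 2*exp(-2*x)) dx = -exp(4) - exp(-4) + 2; the area of that piece is -2 + exp(-4) + exp(4).
∫[0,2] (2*exp(2*x) - 2*exp(-2*x)) dx = -2 + exp(-4) + exp(4).
Total area = (-2 + exp(-4) + exp(4)) + (-2 + exp(-4) + exp(4)) = -4 + 2*exp(-4) + 2*exp(4).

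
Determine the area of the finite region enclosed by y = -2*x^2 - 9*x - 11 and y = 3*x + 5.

8/3

Set the curves equal: -2*x^2 - 9*x - 11 = 3*x + 5, so -2*x^2 - 12*x - 16 = 0, which factors as -2*(x + 2)*(x + 4) = 0. The curves meet at x = -4, -2.
On [-4, -2], y = -2*x^2 - 9*x - 11 is on top; that piece has area ∫[-4,-2] (-2*x^2 - 12*x - 16) dx = 8/3.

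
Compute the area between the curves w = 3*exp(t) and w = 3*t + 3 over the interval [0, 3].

On [0, 3], (3*exp(t)) - (3*t + 3) = -3*t + 3*exp(t) - 3 is ≥ 0 throughout, so the area is a single integral of |-3*t + 3*exp(t) - 3|.
∫[0,3] (-3*t + 3*exp(t) - 3) dt = -51/2 + 3*exp(3).

-51/2 + 3*exp(3)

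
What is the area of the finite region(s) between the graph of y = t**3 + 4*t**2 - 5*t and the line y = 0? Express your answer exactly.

443/6

The curve meets the t-axis where t**3 + 4*t**2 - 5*t = 0, i.e. t*(t - 1)*(t + 5) = 0, at t = -5, 0, 1.
On [-5, 0] the curve lies above the axis; ∫[-5,0] (t**3 + 4*t**2 - 5*t) dt = 875/12, giving area 875/12.
On [0, 1] the curve lies below the axis; ∫[0,1] (t**3 + 4*t**2 - 5*t) dt = -11/12, giving area 11/12.
Total area = 875/12 + 11/12 = 443/6.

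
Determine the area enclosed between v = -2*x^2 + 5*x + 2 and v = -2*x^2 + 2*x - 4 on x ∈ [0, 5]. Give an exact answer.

On [0, 5], (-2*x^2 + 5*x + 2) - (-2*x^2 + 2*x - 4) = 3*x + 6 is ≥ 0 throughout, so the area is a single integral of |3*x + 6|.
∫[0,5] (3*x + 6) dx = 135/2.

135/2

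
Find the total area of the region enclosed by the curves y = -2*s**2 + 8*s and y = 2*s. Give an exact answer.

Set the curves equal: -2*s**2 + 8*s = 2*s, so -2*s**2 + 6*s = 0, which factors as -2*s*(s - 3) = 0. The curves meet at s = 0, 3.
On [0, 3], y = -2*s**2 + 8*s is on top; that piece has area ∫[0,3] (-2*s**2 + 6*s) ds = 9.

9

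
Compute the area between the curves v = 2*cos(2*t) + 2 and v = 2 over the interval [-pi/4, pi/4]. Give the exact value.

2

On [-pi/4, pi/4], (2*cos(2*t) + 2) - (2) = 2*cos(2*t) is ≥ 0 throughout, so the area is a single integral of |2*cos(2*t)|.
∫[-pi/4,pi/4] (2*cos(2*t)) dt = 2.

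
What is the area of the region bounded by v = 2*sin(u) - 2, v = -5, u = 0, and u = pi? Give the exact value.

4 + 3*pi

On [0, pi], (2*sin(u) - 2) - (-5) = 2*sin(u) + 3 is ≥ 0 throughout, so the area is a single integral of |2*sin(u) + 3|.
∫[0,pi] (2*sin(u) + 3) du = 4 + 3*pi.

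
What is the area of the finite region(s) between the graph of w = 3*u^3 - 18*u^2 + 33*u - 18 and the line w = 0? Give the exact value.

3/2

The curve meets the u-axis where 3*u^3 - 18*u^2 + 33*u - 18 = 0, i.e. 3*(u - 3)*(u - 2)*(u - 1) = 0, at u = 1, 2, 3.
On [1, 2] the curve lies above the axis; ∫[1,2] (3*u^3 - 18*u^2 + 33*u - 18) du = 3/4, giving area 3/4.
On [2, 3] the curve lies below the axis; ∫[2,3] (3*u^3 - 18*u^2 + 33*u - 18) du = -3/4, giving area 3/4.
Total area = 3/4 + 3/4 = 3/2.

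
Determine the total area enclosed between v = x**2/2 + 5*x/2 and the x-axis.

The curve meets the x-axis where x**2/2 + 5*x/2 = 0, i.e. x*(x + 5)/2 = 0, at x = -5, 0.
On [-5, 0] the curve lies below the axis; ∫[-5,0] (x**2/2 + 5*x/2) dx = -125/12, giving area 125/12.

125/12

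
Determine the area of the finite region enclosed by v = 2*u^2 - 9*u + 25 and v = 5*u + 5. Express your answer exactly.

9

Set the curves equal: 2*u^2 - 9*u + 25 = 5*u + 5, so 2*u^2 - 14*u + 20 = 0, which factors as 2*(u - 5)*(u - 2) = 0. The curves meet at u = 2, 5.
On [2, 5], v = 5*u + 5 is on top; that piece has area ∫[2,5] (-(2*u^2 - 14*u + 20)) du = 9.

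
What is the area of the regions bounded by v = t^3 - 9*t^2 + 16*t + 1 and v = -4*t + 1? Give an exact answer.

Set the curves equal: t^3 - 9*t^2 + 16*t + 1 = -4*t + 1, so t^3 - 9*t^2 + 20*t = 0, which factors as t*(t - 5)*(t - 4) = 0. The curves meet at t = 0, 4, 5.
On [0, 4], v = t^3 - 9*t^2 + 16*t + 1 is on top; that piece has area ∫[0,4] (t^3 - 9*t^2 + 20*t) dt = 32.
On [4, 5], v = -4*t + 1 is on top; that piece has area ∫[4,5] (-(t^3 - 9*t^2 + 20*t)) dt = 3/4.
Total enclosed area = 32 + 3/4 = 131/4.

131/4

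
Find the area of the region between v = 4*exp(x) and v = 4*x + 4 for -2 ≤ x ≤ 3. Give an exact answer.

-30 - 4*exp(-2) + 4*exp(3)

On [-2, 3], (4*exp(x)) - (4*x + 4) = -4*x + 4*exp(x) - 4 is ≥ 0 throughout, so the area is a single integral of |-4*x + 4*exp(x) - 4|.
∫[-2,3] (-4*x + 4*exp(x) - 4) dx = -30 - 4*exp(-2) + 4*exp(3).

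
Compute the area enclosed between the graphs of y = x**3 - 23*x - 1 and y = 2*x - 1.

625/2

Set the curves equal: x**3 - 23*x - 1 = 2*x - 1, so x**3 - 25*x = 0, which factors as x*(x - 5)*(x + 5) = 0. The curves meet at x = -5, 0, 5.
On [-5, 0], y = x**3 - 23*x - 1 is on top; that piece has area ∫[-5,0] (x**3 - 25*x) dx = 625/4.
On [0, 5], y = 2*x - 1 is on top; that piece has area ∫[0,5] (-(x**3 - 25*x)) dx = 625/4.
Total enclosed area = 625/4 + 625/4 = 625/2.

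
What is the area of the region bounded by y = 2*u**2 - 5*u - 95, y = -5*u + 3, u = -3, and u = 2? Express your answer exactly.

1400/3

On [-3, 2], (2*u**2 - 5*u - 95) - (-5*u + 3) = 2*u**2 - 98 is ≤ 0 throughout, so the area is a single integral of |2*u**2 - 98|.
∫[-3,2] (2*u**2 - 98) du = -1400/3; the area of that piece is 1400/3.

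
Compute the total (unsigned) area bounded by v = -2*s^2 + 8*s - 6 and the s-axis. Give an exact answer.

8/3

The curve meets the s-axis where -2*s^2 + 8*s - 6 = 0, i.e. -2*(s - 3)*(s - 1) = 0, at s = 1, 3.
On [1, 3] the curve lies above the axis; ∫[1,3] (-2*s^2 + 8*s - 6) ds = 8/3, giving area 8/3.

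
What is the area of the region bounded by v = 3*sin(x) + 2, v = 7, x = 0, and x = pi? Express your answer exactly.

-6 + 5*pi

On [0, pi], (3*sin(x) + 2) - (7) = 3*sin(x) - 5 is ≤ 0 throughout, so the area is a single integral of |3*sin(x) - 5|.
∫[0,pi] (3*sin(x) - 5) dx = 6 - 5*pi; the area of that piece is -6 + 5*pi.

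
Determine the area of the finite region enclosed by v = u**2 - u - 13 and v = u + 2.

Set the curves equal: u**2 - u - 13 = u + 2, so u**2 - 2*u - 15 = 0, which factors as (u - 5)*(u + 3) = 0. The curves meet at u = -3, 5.
On [-3, 5], v = u + 2 is on top; that piece has area ∫[-3,5] (-(u**2 - 2*u - 15)) du = 256/3.

256/3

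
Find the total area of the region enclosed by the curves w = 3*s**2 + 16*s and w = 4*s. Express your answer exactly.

Set the curves equal: 3*s**2 + 16*s = 4*s, so 3*s**2 + 12*s = 0, which factors as 3*s*(s + 4) = 0. The curves meet at s = -4, 0.
On [-4, 0], w = 4*s is on top; that piece has area ∫[-4,0] (-(3*s**2 + 12*s)) ds = 32.

32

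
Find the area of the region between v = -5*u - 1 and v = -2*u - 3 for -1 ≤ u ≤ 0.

7/2

On [-1, 0], (-5*u - 1) - (-2*u - 3) = -3*u + 2 is ≥ 0 throughout, so the area is a single integral of |-3*u + 2|.
∫[-1,0] (-3*u + 2) du = 7/2.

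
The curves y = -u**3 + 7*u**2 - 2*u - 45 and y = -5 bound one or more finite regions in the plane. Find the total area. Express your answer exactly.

Set the curves equal: -u**3 + 7*u**2 - 2*u - 45 = -5, so -u**3 + 7*u**2 - 2*u - 40 = 0, which factors as -(u - 5)*(u - 4)*(u + 2) = 0. The curves meet at u = -2, 4, 5.
On [-2, 4], y = -5 is on top; that piece has area ∫[-2,4] (-(-u**3 + 7*u**2 - 2*u - 40)) du = 144.
On [4, 5], y = -u**3 + 7*u**2 - 2*u - 45 is on top; that piece has area ∫[4,5] (-u**3 + 7*u**2 - 2*u - 40) du = 13/12.
Total enclosed area = 144 + 13/12 = 1741/12.

1741/12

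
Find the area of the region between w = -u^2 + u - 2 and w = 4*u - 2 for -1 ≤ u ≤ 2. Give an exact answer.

59/6

The difference (-u^2 + u - 2) - (4*u - 2) = -u^2 - 3*u changes sign at u = 0 inside [-1, 2], so split the integral there.
∫[-1,0] (-u^2 - 3*u) du = 7/6.
∫[0,2] (-u^2 - 3*u) du = -26/3; the area of that piece is 26/3.
Total area = 7/6 + 26/3 = 59/6.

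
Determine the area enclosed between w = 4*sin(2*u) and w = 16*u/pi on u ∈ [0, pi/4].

2 - pi/2

On [0, pi/4], (4*sin(2*u)) - (16*u/pi) = -16*u/pi + 4*sin(2*u) is ≥ 0 throughout, so the area is a single integral of |-16*u/pi + 4*sin(2*u)|.
∫[0,pi/4] (-16*u/pi + 4*sin(2*u)) du = 2 - pi/2.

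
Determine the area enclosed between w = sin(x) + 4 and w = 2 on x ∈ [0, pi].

On [0, pi], (sin(x) + 4) - (2) = sin(x) + 2 is ≥ 0 throughout, so the area is a single integral of |sin(x) + 2|.
∫[0,pi] (sin(x) + 2) dx = 2 + 2*pi.

2 + 2*pi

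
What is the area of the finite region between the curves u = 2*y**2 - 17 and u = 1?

Both boundary curves give u as a function of y, so integrate with respect to y. Setting them equal: 2*y**2 - 18 = 0, i.e. 2*(y - 3)*(y + 3) = 0, so they meet at y = -3, 3.
For y in [-3, 3], u = 2*y**2 - 17 is on the left; area = ∫[-3,3] (-(2*y**2 - 18)) dy = 72.

72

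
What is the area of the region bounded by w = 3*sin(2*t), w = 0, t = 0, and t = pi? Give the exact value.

The difference (3*sin(2*t)) - (0) = 3*sin(2*t) changes sign at t = pi/2 inside [0, pi], so split the integral there.
∫[0,pi/2] (3*sin(2*t)) dt = 3.
∫[pi/2,pi] (3*sin(2*t)) dt = -3; the area of that piece is 3.
Total area = 3 + 3 = 6.

6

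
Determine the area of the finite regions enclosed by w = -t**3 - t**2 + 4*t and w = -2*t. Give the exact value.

Set the curves equal: -t**3 - t**2 + 4*t = -2*t, so -t**3 - t**2 + 6*t = 0, which factors as -t*(t - 2)*(t + 3) = 0. The curves meet at t = -3, 0, 2.
On [-3, 0], w = -2*t is on top; that piece has area ∫[-3,0] (-(-t**3 - t**2 + 6*t)) dt = 63/4.
On [0, 2], w = -t**3 - t**2 + 4*t is on top; that piece has area ∫[0,2] (-t**3 - t**2 + 6*t) dt = 16/3.
Total enclosed area = 63/4 + 16/3 = 253/12.

253/12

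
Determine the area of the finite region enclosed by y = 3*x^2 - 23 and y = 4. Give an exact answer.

108

Set the curves equal: 3*x^2 - 23 = 4, so 3*x^2 - 27 = 0, which factors as 3*(x - 3)*(x + 3) = 0. The curves meet at x = -3, 3.
On [-3, 3], y = 4 is on top; that piece has area ∫[-3,3] (-(3*x^2 - 27)) dx = 108.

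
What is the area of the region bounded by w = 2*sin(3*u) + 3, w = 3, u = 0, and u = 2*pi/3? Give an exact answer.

The difference (2*sin(3*u) + 3) - (3) = 2*sin(3*u) changes sign at u = pi/3 inside [0, 2*pi/3], so split the integral there.
∫[0,pi/3] (2*sin(3*u)) du = 4/3.
∫[pi/3,2*pi/3] (2*sin(3*u)) du = -4/3; the area of that piece is 4/3.
Total area = 4/3 + 4/3 = 8/3.

8/3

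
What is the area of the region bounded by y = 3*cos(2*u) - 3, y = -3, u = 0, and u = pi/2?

3

The difference (3*cos(2*u) - 3) - (-3) = 3*cos(2*u) changes sign at u = pi/4 inside [0, pi/2], so split the integral there.
∫[0,pi/4] (3*cos(2*u)) du = 3/2.
∫[pi/4,pi/2] (3*cos(2*u)) du = -3/2; the area of that piece is 3/2.
Total area = 3/2 + 3/2 = 3.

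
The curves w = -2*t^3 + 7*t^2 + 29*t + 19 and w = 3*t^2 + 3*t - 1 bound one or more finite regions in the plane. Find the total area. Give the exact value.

1741/6

Set the curves equal: -2*t^3 + 7*t^2 + 29*t + 19 = 3*t^2 + 3*t - 1, so -2*t^3 + 4*t^2 + 26*t + 20 = 0, which factors as -2*(t - 5)*(t + 1)*(t + 2) = 0. The curves meet at t = -2, -1, 5.
On [-2, -1], w = 3*t^2 + 3*t - 1 is on top; that piece has area ∫[-2,-1] (-(-2*t^3 + 4*t^2 + 26*t + 20)) dt = 13/6.
On [-1, 5], w = -2*t^3 + 7*t^2 + 29*t + 19 is on top; that piece has area ∫[-1,5] (-2*t^3 + 4*t^2 + 26*t + 20) dt = 288.
Total enclosed area = 13/6 + 288 = 1741/6.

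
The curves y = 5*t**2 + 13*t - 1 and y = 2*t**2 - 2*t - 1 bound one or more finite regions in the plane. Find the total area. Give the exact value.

125/2

Set the curves equal: 5*t**2 + 13*t - 1 = 2*t**2 - 2*t - 1, so 3*t**2 + 15*t = 0, which factors as 3*t*(t + 5) = 0. The curves meet at t = -5, 0.
On [-5, 0], y = 2*t**2 - 2*t - 1 is on top; that piece has area ∫[-5,0] (-(3*t**2 + 15*t)) dt = 125/2.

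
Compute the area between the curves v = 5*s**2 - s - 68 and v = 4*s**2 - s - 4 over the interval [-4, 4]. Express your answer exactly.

On [-4, 4], (5*s**2 - s - 68) - (4*s**2 - s - 4) = s**2 - 64 is ≤ 0 throughout, so the area is a single integral of |s**2 - 64|.
∫[-4,4] (s**2 - 64) ds = -1408/3; the area of that piece is 1408/3.

1408/3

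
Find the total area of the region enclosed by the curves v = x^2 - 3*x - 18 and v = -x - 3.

256/3

Set the curves equal: x^2 - 3*x - 18 = -x - 3, so x^2 - 2*x - 15 = 0, which factors as (x - 5)*(x + 3) = 0. The curves meet at x = -3, 5.
On [-3, 5], v = -x - 3 is on top; that piece has area ∫[-3,5] (-(x^2 - 2*x - 15)) dx = 256/3.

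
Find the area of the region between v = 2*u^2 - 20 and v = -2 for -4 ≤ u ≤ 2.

The difference (2*u^2 - 20) - (-2) = 2*u^2 - 18 changes sign at u = -3 inside [-4, 2], so split the integral there.
∫[-4,-3] (2*u^2 - 18) du = 20/3.
∫[-3,2] (2*u^2 - 18) du = -200/3; the area of that piece is 200/3.
Total area = 20/3 + 200/3 = 220/3.

220/3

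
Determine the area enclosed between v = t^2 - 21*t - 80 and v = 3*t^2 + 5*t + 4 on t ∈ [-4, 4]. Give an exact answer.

2272/3

On [-4, 4], (t^2 - 21*t - 80) - (3*t^2 + 5*t + 4) = -2*t^2 - 26*t - 84 is ≤ 0 throughout, so the area is a single integral of |-2*t^2 - 26*t - 84|.
∫[-4,4] (-2*t^2 - 26*t - 84) dt = -2272/3; the area of that piece is 2272/3.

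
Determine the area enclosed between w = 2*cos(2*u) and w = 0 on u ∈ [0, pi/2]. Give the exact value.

2

The difference (2*cos(2*u)) - (0) = 2*cos(2*u) changes sign at u = pi/4 inside [0, pi/2], so split the integral there.
∫[0,pi/4] (2*cos(2*u)) du = 1.
∫[pi/4,pi/2] (2*cos(2*u)) du = -1; the area of that piece is 1.
Total area = 1 + 1 = 2.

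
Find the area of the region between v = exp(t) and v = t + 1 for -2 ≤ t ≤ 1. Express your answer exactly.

-3/2 - exp(-2) + exp(1)

On [-2, 1], (exp(t)) - (t + 1) = -t + exp(t) - 1 is ≥ 0 throughout, so the area is a single integral of |-t + exp(t) - 1|.
∫[-2,1] (-t + exp(t) - 1) dt = -3/2 - exp(-2) + exp(1).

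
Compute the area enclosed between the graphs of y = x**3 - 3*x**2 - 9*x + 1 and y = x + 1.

Set the curves equal: x**3 - 3*x**2 - 9*x + 1 = x + 1, so x**3 - 3*x**2 - 10*x = 0, which factors as x*(x - 5)*(x + 2) = 0. The curves meet at x = -2, 0, 5.
On [-2, 0], y = x**3 - 3*x**2 - 9*x + 1 is on top; that piece has area ∫[-2,0] (x**3 - 3*x**2 - 10*x) dx = 8.
On [0, 5], y = x + 1 is on top; that piece has area ∫[0,5] (-(x**3 - 3*x**2 - 10*x)) dx = 375/4.
Total enclosed area = 8 + 375/4 = 407/4.

407/4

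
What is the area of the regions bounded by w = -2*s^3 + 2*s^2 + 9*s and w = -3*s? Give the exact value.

Set the curves equal: -2*s^3 + 2*s^2 + 9*s = -3*s, so -2*s^3 + 2*s^2 + 12*s = 0, which factors as -2*s*(s - 3)*(s + 2) = 0. The curves meet at s = -2, 0, 3.
On [-2, 0], w = -3*s is on top; that piece has area ∫[-2,0] (-(-2*s^3 + 2*s^2 + 12*s)) ds = 32/3.
On [0, 3], w = -2*s^3 + 2*s^2 + 9*s is on top; that piece has area ∫[0,3] (-2*s^3 + 2*s^2 + 12*s) ds = 63/2.
Total enclosed area = 32/3 + 63/2 = 253/6.

253/6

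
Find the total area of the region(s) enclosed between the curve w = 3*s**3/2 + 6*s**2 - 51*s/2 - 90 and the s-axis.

The curve meets the s-axis where 3*s**3/2 + 6*s**2 - 51*s/2 - 90 = 0, i.e. 3*(s - 4)*(s + 3)*(s + 5)/2 = 0, at s = -5, -3, 4.
On [-5, -3] the curve lies above the axis; ∫[-5,-3] (3*s**3/2 + 6*s**2 - 51*s/2 - 90) ds = 16, giving area 16.
On [-3, 4] the curve lies below the axis; ∫[-3,4] (3*s**3/2 + 6*s**2 - 51*s/2 - 90) ds = -3773/8, giving area 3773/8.
Total area = 16 + 3773/8 = 3901/8.

3901/8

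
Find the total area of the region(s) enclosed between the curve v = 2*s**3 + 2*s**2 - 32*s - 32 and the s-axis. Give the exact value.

The curve meets the s-axis where 2*s**3 + 2*s**2 - 32*s - 32 = 0, i.e. 2*(s - 4)*(s + 1)*(s + 4) = 0, at s = -4, -1, 4.
On [-4, -1] the curve lies above the axis; ∫[-4,-1] (2*s**3 + 2*s**2 - 32*s - 32) ds = 117/2, giving area 117/2.
On [-1, 4] the curve lies below the axis; ∫[-1,4] (2*s**3 + 2*s**2 - 32*s - 32) ds = -1375/6, giving area 1375/6.
Total area = 117/2 + 1375/6 = 863/3.

863/3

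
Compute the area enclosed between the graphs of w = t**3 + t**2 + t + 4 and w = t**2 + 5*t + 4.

8

Set the curves equal: t**3 + t**2 + t + 4 = t**2 + 5*t + 4, so t**3 - 4*t = 0, which factors as t*(t - 2)*(t + 2) = 0. The curves meet at t = -2, 0, 2.
On [-2, 0], w = t**3 + t**2 + t + 4 is on top; that piece has area ∫[-2,0] (t**3 - 4*t) dt = 4.
On [0, 2], w = t**2 + 5*t + 4 is on top; that piece has area ∫[0,2] (-(t**3 - 4*t)) dt = 4.
Total enclosed area = 4 + 4 = 8.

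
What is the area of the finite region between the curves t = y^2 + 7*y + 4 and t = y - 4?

4/3

Both boundary curves give t as a function of y, so integrate with respect to y. Setting them equal: y^2 + 6*y + 8 = 0, i.e. (y + 2)*(y + 4) = 0, so they meet at y = -4, -2.
For y in [-4, -2], t = y^2 + 7*y + 4 is on the left; area = ∫[-4,-2] (-(y^2 + 6*y + 8)) dy = 4/3.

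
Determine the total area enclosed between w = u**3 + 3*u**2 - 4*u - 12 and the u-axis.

131/4

The curve meets the u-axis where u**3 + 3*u**2 - 4*u - 12 = 0, i.e. (u - 2)*(u + 2)*(u + 3) = 0, at u = -3, -2, 2.
On [-3, -2] the curve lies above the axis; ∫[-3,-2] (u**3 + 3*u**2 - 4*u - 12) du = 3/4, giving area 3/4.
On [-2, 2] the curve lies below the axis; ∫[-2,2] (u**3 + 3*u**2 - 4*u - 12) du = -32, giving area 32.
Total area = 3/4 + 32 = 131/4.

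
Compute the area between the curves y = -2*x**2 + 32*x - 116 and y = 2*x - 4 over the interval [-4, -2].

On [-4, -2], (-2*x**2 + 32*x - 116) - (2*x - 4) = -2*x**2 + 30*x - 112 is ≤ 0 throughout, so the area is a single integral of |-2*x**2 + 30*x - 112|.
∫[-4,-2] (-2*x**2 + 30*x - 112) dx = -1324/3; the area of that piece is 1324/3.

1324/3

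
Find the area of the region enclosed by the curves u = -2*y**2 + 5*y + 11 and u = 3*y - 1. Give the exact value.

Both boundary curves give u as a function of y, so integrate with respect to y. Setting them equal: -2*y**2 + 2*y + 12 = 0, i.e. -2*(y - 3)*(y + 2) = 0, so they meet at y = -2, 3.
For y in [-2, 3], u = -2*y**2 + 5*y + 11 is on the right; area = ∫[-2,3] (-2*y**2 + 2*y + 12) dy = 125/3.

125/3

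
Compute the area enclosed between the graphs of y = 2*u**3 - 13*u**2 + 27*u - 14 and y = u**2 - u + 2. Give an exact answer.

Set the curves equal: 2*u**3 - 13*u**2 + 27*u - 14 = u**2 - u + 2, so 2*u**3 - 14*u**2 + 28*u - 16 = 0, which factors as 2*(u - 4)*(u - 2)*(u - 1) = 0. The curves meet at u = 1, 2, 4.
On [1, 2], y = 2*u**3 - 13*u**2 + 27*u - 14 is on top; that piece has area ∫[1,2] (2*u**3 - 14*u**2 + 28*u - 16) du = 5/6.
On [2, 4], y = u**2 - u + 2 is on top; that piece has area ∫[2,4] (-(2*u**3 - 14*u**2 + 28*u - 16)) du = 16/3.
Total enclosed area = 5/6 + 16/3 = 37/6.

37/6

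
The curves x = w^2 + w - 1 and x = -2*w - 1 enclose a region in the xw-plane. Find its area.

9/2

Both boundary curves give x as a function of w, so integrate with respect to w. Setting them equal: w^2 + 3*w = 0, i.e. w*(w + 3) = 0, so they meet at w = -3, 0.
For w in [-3, 0], x = w^2 + w - 1 is on the left; area = ∫[-3,0] (-(w^2 + 3*w)) dw = 9/2.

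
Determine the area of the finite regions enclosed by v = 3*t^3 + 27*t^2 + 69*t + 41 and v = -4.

Set the curves equal: 3*t^3 + 27*t^2 + 69*t + 41 = -4, so 3*t^3 + 27*t^2 + 69*t + 45 = 0, which factors as 3*(t + 1)*(t + 3)*(t + 5) = 0. The curves meet at t = -5, -3, -1.
On [-5, -3], v = 3*t^3 + 27*t^2 + 69*t + 41 is on top; that piece has area ∫[-5,-3] (3*t^3 + 27*t^2 + 69*t + 45) dt = 12.
On [-3, -1], v = -4 is on top; that piece has area ∫[-3,-1] (-(3*t^3 + 27*t^2 + 69*t + 45)) dt = 12.
Total enclosed area = 12 + 12 = 24.

24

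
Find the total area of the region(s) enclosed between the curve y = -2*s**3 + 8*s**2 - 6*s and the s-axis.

The curve meets the s-axis where -2*s**3 + 8*s**2 - 6*s = 0, i.e. -2*s*(s - 3)*(s - 1) = 0, at s = 0, 1, 3.
On [0, 1] the curve lies below the axis; ∫[0,1] (-2*s**3 + 8*s**2 - 6*s) ds = -5/6, giving area 5/6.
On [1, 3] the curve lies above the axis; ∫[1,3] (-2*s**3 + 8*s**2 - 6*s) ds = 16/3, giving area 16/3.
Total area = 5/6 + 16/3 = 37/6.

37/6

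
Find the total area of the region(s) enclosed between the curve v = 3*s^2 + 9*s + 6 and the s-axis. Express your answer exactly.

The curve meets the s-axis where 3*s^2 + 9*s + 6 = 0, i.e. 3*(s + 1)*(s + 2) = 0, at s = -2, -1.
On [-2, -1] the curve lies below the axis; ∫[-2,-1] (3*s^2 + 9*s + 6) ds = -1/2, giving area 1/2.

1/2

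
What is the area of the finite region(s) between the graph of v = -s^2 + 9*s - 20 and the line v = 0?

1/6

The curve meets the s-axis where -s^2 + 9*s - 20 = 0, i.e. -(s - 5)*(s - 4) = 0, at s = 4, 5.
On [4, 5] the curve lies above the axis; ∫[4,5] (-s^2 + 9*s - 20) ds = 1/6, giving area 1/6.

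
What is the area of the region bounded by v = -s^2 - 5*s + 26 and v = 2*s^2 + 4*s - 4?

Set the curves equal: -s^2 - 5*s + 26 = 2*s^2 + 4*s - 4, so -3*s^2 - 9*s + 30 = 0, which factors as -3*(s - 2)*(s + 5) = 0. The curves meet at s = -5, 2.
On [-5, 2], v = -s^2 - 5*s + 26 is on top; that piece has area ∫[-5,2] (-3*s^2 - 9*s + 30) ds = 343/2.

343/2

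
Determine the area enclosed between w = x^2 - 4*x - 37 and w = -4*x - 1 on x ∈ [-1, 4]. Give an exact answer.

On [-1, 4], (x^2 - 4*x - 37) - (-4*x - 1) = x^2 - 36 is ≤ 0 throughout, so the area is a single integral of |x^2 - 36|.
∫[-1,4] (x^2 - 36) dx = -475/3; the area of that piece is 475/3.

475/3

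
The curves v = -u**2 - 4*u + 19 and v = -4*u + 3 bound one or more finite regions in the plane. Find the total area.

Set the curves equal: -u**2 - 4*u + 19 = -4*u + 3, so -u**2 + 16 = 0, which factors as -(u - 4)*(u + 4) = 0. The curves meet at u = -4, 4.
On [-4, 4], v = -u**2 - 4*u + 19 is on top; that piece has area ∫[-4,4] (-u**2 + 16) du = 256/3.

256/3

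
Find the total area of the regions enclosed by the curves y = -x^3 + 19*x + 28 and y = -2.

Set the curves equal: -x^3 + 19*x + 28 = -2, so -x^3 + 19*x + 30 = 0, which factors as -(x - 5)*(x + 2)*(x + 3) = 0. The curves meet at x = -3, -2, 5.
On [-3, -2], y = -2 is on top; that piece has area ∫[-3,-2] (-(-x^3 + 19*x + 30)) dx = 5/4.
On [-2, 5], y = -x^3 + 19*x + 28 is on top; that piece has area ∫[-2,5] (-x^3 + 19*x + 30) dx = 1029/4.
Total enclosed area = 5/4 + 1029/4 = 517/2.

517/2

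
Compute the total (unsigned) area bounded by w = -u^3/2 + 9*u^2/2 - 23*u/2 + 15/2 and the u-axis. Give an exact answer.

4

The curve meets the u-axis where -u^3/2 + 9*u^2/2 - 23*u/2 + 15/2 = 0, i.e. -(u - 5)*(u - 3)*(u - 1)/2 = 0, at u = 1, 3, 5.
On [1, 3] the curve lies below the axis; ∫[1,3] (-u^3/2 + 9*u^2/2 - 23*u/2 + 15/2) du = -2, giving area 2.
On [3, 5] the curve lies above the axis; ∫[3,5] (-u^3/2 + 9*u^2/2 - 23*u/2 + 15/2) du = 2, giving area 2.
Total area = 2 + 2 = 4.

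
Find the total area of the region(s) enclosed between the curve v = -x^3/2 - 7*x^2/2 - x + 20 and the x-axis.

The curve meets the x-axis where -x^3/2 - 7*x^2/2 - x + 20 = 0, i.e. -(x - 2)*(x + 4)*(x + 5)/2 = 0, at x = -5, -4, 2.
On [-5, -4] the curve lies below the axis; ∫[-5,-4] (-x^3/2 - 7*x^2/2 - x + 20) dx = -13/24, giving area 13/24.
On [-4, 2] the curve lies above the axis; ∫[-4,2] (-x^3/2 - 7*x^2/2 - x + 20) dx = 72, giving area 72.
Total area = 13/24 + 72 = 1741/24.

1741/24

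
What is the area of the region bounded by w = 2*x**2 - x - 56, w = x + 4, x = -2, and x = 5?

1057/3

On [-2, 5], (2*x**2 - x - 56) - (x + 4) = 2*x**2 - 2*x - 60 is ≤ 0 throughout, so the area is a single integral of |2*x**2 - 2*x - 60|.
∫[-2,5] (2*x**2 - 2*x - 60) dx = -1057/3; the area of that piece is 1057/3.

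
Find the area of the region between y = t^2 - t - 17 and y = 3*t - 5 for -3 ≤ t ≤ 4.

229/3

The difference (t^2 - t - 17) - (3*t - 5) = t^2 - 4*t - 12 changes sign at t = -2 inside [-3, 4], so split the integral there.
∫[-3,-2] (t^2 - 4*t - 12) dt = 13/3.
∫[-2,4] (t^2 - 4*t - 12) dt = -72; the area of that piece is 72.
Total area = 13/3 + 72 = 229/3.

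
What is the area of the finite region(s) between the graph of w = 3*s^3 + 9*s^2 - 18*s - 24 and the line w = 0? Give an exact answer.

243/2

The curve meets the s-axis where 3*s^3 + 9*s^2 - 18*s - 24 = 0, i.e. 3*(s - 2)*(s + 1)*(s + 4) = 0, at s = -4, -1, 2.
On [-4, -1] the curve lies above the axis; ∫[-4,-1] (3*s^3 + 9*s^2 - 18*s - 24) ds = 243/4, giving area 243/4.
On [-1, 2] the curve lies below the axis; ∫[-1,2] (3*s^3 + 9*s^2 - 18*s - 24) ds = -243/4, giving area 243/4.
Total area = 243/4 + 243/4 = 243/2.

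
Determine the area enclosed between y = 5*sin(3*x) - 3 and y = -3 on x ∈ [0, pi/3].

On [0, pi/3], (5*sin(3*x) - 3) - (-3) = 5*sin(3*x) is ≥ 0 throughout, so the area is a single integral of |5*sin(3*x)|.
∫[0,pi/3] (5*sin(3*x)) dx = 10/3.

10/3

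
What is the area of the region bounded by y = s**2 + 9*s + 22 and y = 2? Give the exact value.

Set the curves equal: s**2 + 9*s + 22 = 2, so s**2 + 9*s + 20 = 0, which factors as (s + 4)*(s + 5) = 0. The curves meet at s = -5, -4.
On [-5, -4], y = 2 is on top; that piece has area ∫[-5,-4] (-(s**2 + 9*s + 20)) ds = 1/6.

1/6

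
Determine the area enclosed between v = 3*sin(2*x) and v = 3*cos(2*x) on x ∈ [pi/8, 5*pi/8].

On [pi/8, 5*pi/8], (3*sin(2*x)) - (3*cos(2*x)) = 3*sin(2*x) - 3*cos(2*x) is ≥ 0 throughout, so the area is a single integral of |3*sin(2*x) - 3*cos(2*x)|.
∫[pi/8,5*pi/8] (3*sin(2*x) - 3*cos(2*x)) dx = 3*sqrt(2).

3*sqrt(2)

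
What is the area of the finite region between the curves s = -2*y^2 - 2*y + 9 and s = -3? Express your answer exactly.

Both boundary curves give s as a function of y, so integrate with respect to y. Setting them equal: -2*y^2 - 2*y + 12 = 0, i.e. -2*(y - 2)*(y + 3) = 0, so they meet at y = -3, 2.
For y in [-3, 2], s = -2*y^2 - 2*y + 9 is on the right; area = ∫[-3,2] (-2*y^2 - 2*y + 12) dy = 125/3.

125/3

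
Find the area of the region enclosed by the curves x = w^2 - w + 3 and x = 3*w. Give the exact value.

4/3

Both boundary curves give x as a function of w, so integrate with respect to w. Setting them equal: w^2 - 4*w + 3 = 0, i.e. (w - 3)*(w - 1) = 0, so they meet at w = 1, 3.
For w in [1, 3], x = w^2 - w + 3 is on the left; area = ∫[1,3] (-(w^2 - 4*w + 3)) dw = 4/3.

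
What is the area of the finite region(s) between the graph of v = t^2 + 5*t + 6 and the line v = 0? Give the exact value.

The curve meets the t-axis where t^2 + 5*t + 6 = 0, i.e. (t + 2)*(t + 3) = 0, at t = -3, -2.
On [-3, -2] the curve lies below the axis; ∫[-3,-2] (t^2 + 5*t + 6) dt = -1/6, giving area 1/6.

1/6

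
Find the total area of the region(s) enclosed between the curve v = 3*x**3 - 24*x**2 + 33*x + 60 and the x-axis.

443/2

The curve meets the x-axis where 3*x**3 - 24*x**2 + 33*x + 60 = 0, i.e. 3*(x - 5)*(x - 4)*(x + 1) = 0, at x = -1, 4, 5.
On [-1, 4] the curve lies above the axis; ∫[-1,4] (3*x**3 - 24*x**2 + 33*x + 60) dx = 875/4, giving area 875/4.
On [4, 5] the curve lies below the axis; ∫[4,5] (3*x**3 - 24*x**2 + 33*x + 60) dx = -11/4, giving area 11/4.
Total area = 875/4 + 11/4 = 443/2.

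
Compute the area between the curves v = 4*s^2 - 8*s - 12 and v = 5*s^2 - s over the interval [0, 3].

On [0, 3], (4*s^2 - 8*s - 12) - (5*s^2 - s) = -s^2 - 7*s - 12 is ≤ 0 throughout, so the area is a single integral of |-s^2 - 7*s - 12|.
∫[0,3] (-s^2 - 7*s - 12) ds = -153/2; the area of that piece is 153/2.

153/2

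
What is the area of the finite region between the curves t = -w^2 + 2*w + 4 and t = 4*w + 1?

32/3

Both boundary curves give t as a function of w, so integrate with respect to w. Setting them equal: -w^2 - 2*w + 3 = 0, i.e. -(w - 1)*(w + 3) = 0, so they meet at w = -3, 1.
For w in [-3, 1], t = -w^2 + 2*w + 4 is on the right; area = ∫[-3,1] (-w^2 - 2*w + 3) dw = 32/3.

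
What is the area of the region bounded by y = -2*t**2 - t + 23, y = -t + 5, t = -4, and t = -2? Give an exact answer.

12

The difference (-2*t**2 - t + 23) - (-t + 5) = -2*t**2 + 18 changes sign at t = -3 inside [-4, -2], so split the integral there.
∫[-4,-3] (-2*t**2 + 18) dt = -20/3; the area of that piece is 20/3.
∫[-3,-2] (-2*t**2 + 18) dt = 16/3.
Total area = 20/3 + 16/3 = 12.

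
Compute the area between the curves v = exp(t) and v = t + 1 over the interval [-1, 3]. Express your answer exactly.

On [-1, 3], (exp(t)) - (t + 1) = -t + exp(t) - 1 is ≥ 0 throughout, so the area is a single integral of |-t + exp(t) - 1|.
∫[-1,3] (-t + exp(t) - 1) dt = -8 - exp(-1) + exp(3).

-8 - exp(-1) + exp(3)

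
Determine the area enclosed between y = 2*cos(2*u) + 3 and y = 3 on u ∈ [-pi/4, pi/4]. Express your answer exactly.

2

On [-pi/4, pi/4], (2*cos(2*u) + 3) - (3) = 2*cos(2*u) is ≥ 0 throughout, so the area is a single integral of |2*cos(2*u)|.
∫[-pi/4,pi/4] (2*cos(2*u)) du = 2.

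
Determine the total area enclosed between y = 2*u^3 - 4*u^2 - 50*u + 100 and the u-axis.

The curve meets the u-axis where 2*u^3 - 4*u^2 - 50*u + 100 = 0, i.e. 2*(u - 5)*(u - 2)*(u + 5) = 0, at u = -5, 2, 5.
On [-5, 2] the curve lies above the axis; ∫[-5,2] (2*u^3 - 4*u^2 - 50*u + 100) du = 4459/6, giving area 4459/6.
On [2, 5] the curve lies below the axis; ∫[2,5] (2*u^3 - 4*u^2 - 50*u + 100) du = -153/2, giving area 153/2.
Total area = 4459/6 + 153/2 = 2459/3.

2459/3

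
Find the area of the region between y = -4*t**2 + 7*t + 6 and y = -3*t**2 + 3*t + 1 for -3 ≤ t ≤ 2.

98/3

The difference (-4*t**2 + 7*t + 6) - (-3*t**2 + 3*t + 1) = -t**2 + 4*t + 5 changes sign at t = -1 inside [-3, 2], so split the integral there.
∫[-3,-1] (-t**2 + 4*t + 5) dt = -44/3; the area of that piece is 44/3.
∫[-1,2] (-t**2 + 4*t + 5) dt = 18.
Total area = 44/3 + 18 = 98/3.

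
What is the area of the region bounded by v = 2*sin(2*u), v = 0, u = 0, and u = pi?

4

The difference (2*sin(2*u)) - (0) = 2*sin(2*u) changes sign at u = pi/2 inside [0, pi], so split the integral there.
∫[0,pi/2] (2*sin(2*u)) du = 2.
∫[pi/2,pi] (2*sin(2*u)) du = -2; the area of that piece is 2.
Total area = 2 + 2 = 4.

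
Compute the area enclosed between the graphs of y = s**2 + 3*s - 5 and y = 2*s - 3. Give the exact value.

Set the curves equal: s**2 + 3*s - 5 = 2*s - 3, so s**2 + s - 2 = 0, which factors as (s - 1)*(s + 2) = 0. The curves meet at s = -2, 1.
On [-2, 1], y = 2*s - 3 is on top; that piece has area ∫[-2,1] (-(s**2 + s - 2)) ds = 9/2.

9/2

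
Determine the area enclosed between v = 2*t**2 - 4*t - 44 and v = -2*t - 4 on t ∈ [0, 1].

121/3

On [0, 1], (2*t**2 - 4*t - 44) - (-2*t - 4) = 2*t**2 - 2*t - 40 is ≤ 0 throughout, so the area is a single integral of |2*t**2 - 2*t - 40|.
∫[0,1] (2*t**2 - 2*t - 40) dt = -121/3; the area of that piece is 121/3.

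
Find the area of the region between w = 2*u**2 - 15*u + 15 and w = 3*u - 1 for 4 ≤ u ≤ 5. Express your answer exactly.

On [4, 5], (2*u**2 - 15*u + 15) - (3*u - 1) = 2*u**2 - 18*u + 16 is ≤ 0 throughout, so the area is a single integral of |2*u**2 - 18*u + 16|.
∫[4,5] (2*u**2 - 18*u + 16) du = -73/3; the area of that piece is 73/3.

73/3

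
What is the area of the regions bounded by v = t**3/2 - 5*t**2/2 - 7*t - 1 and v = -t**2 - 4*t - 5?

81/4

Set the curves equal: t**3/2 - 5*t**2/2 - 7*t - 1 = -t**2 - 4*t - 5, so t**3/2 - 3*t**2/2 - 3*t + 4 = 0, which factors as (t - 4)*(t - 1)*(t + 2)/2 = 0. The curves meet at t = -2, 1, 4.
On [-2, 1], v = t**3/2 - 5*t**2/2 - 7*t - 1 is on top; that piece has area ∫[-2,1] (t**3/2 - 3*t**2/2 - 3*t + 4) dt = 81/8.
On [1, 4], v = -t**2 - 4*t - 5 is on top; that piece has area ∫[1,4] (-(t**3/2 - 3*t**2/2 - 3*t + 4)) dt = 81/8.
Total enclosed area = 81/8 + 81/8 = 81/4.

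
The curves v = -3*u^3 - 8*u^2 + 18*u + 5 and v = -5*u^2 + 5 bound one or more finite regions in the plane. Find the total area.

253/4

Set the curves equal: -3*u^3 - 8*u^2 + 18*u + 5 = -5*u^2 + 5, so -3*u^3 - 3*u^2 + 18*u = 0, which factors as -3*u*(u - 2)*(u + 3) = 0. The curves meet at u = -3, 0, 2.
On [-3, 0], v = -5*u^2 + 5 is on top; that piece has area ∫[-3,0] (-(-3*u^3 - 3*u^2 + 18*u)) du = 189/4.
On [0, 2], v = -3*u^3 - 8*u^2 + 18*u + 5 is on top; that piece has area ∫[0,2] (-3*u^3 - 3*u^2 + 18*u) du = 16.
Total enclosed area = 189/4 + 16 = 253/4.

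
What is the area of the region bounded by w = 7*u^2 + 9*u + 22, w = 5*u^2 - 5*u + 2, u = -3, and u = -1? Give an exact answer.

The difference (7*u^2 + 9*u + 22) - (5*u^2 - 5*u + 2) = 2*u^2 + 14*u + 20 changes sign at u = -2 inside [-3, -1], so split the integral there.
∫[-3,-2] (2*u^2 + 14*u + 20) du = -7/3; the area of that piece is 7/3.
∫[-2,-1] (2*u^2 + 14*u + 20) du = 11/3.
Total area = 7/3 + 11/3 = 6.

6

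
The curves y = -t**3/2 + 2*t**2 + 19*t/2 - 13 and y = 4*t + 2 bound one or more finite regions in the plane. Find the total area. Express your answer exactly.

Set the curves equal: -t**3/2 + 2*t**2 + 19*t/2 - 13 = 4*t + 2, so -t**3/2 + 2*t**2 + 11*t/2 - 15 = 0, which factors as -(t - 5)*(t - 2)*(t + 3)/2 = 0. The curves meet at t = -3, 2, 5.
On [-3, 2], y = 4*t + 2 is on top; that piece has area ∫[-3,2] (-(-t**3/2 + 2*t**2 + 11*t/2 - 15)) dt = 1375/24.
On [2, 5], y = -t**3/2 + 2*t**2 + 19*t/2 - 13 is on top; that piece has area ∫[2,5] (-t**3/2 + 2*t**2 + 11*t/2 - 15) dt = 117/8.
Total enclosed area = 1375/24 + 117/8 = 863/12.

863/12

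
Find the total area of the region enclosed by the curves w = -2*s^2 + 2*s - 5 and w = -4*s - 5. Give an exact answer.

9

Set the curves equal: -2*s^2 + 2*s - 5 = -4*s - 5, so -2*s^2 + 6*s = 0, which factors as -2*s*(s - 3) = 0. The curves meet at s = 0, 3.
On [0, 3], w = -2*s^2 + 2*s - 5 is on top; that piece has area ∫[0,3] (-2*s^2 + 6*s) ds = 9.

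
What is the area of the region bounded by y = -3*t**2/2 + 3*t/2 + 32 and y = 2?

729/4

Set the curves equal: -3*t**2/2 + 3*t/2 + 32 = 2, so -3*t**2/2 + 3*t/2 + 30 = 0, which factors as -3*(t - 5)*(t + 4)/2 = 0. The curves meet at t = -4, 5.
On [-4, 5], y = -3*t**2/2 + 3*t/2 + 32 is on top; that piece has area ∫[-4,5] (-3*t**2/2 + 3*t/2 + 30) dt = 729/4.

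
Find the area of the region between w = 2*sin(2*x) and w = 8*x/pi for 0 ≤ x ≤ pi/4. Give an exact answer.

1 - pi/4

On [0, pi/4], (2*sin(2*x)) - (8*x/pi) = -8*x/pi + 2*sin(2*x) is ≥ 0 throughout, so the area is a single integral of |-8*x/pi + 2*sin(2*x)|.
∫[0,pi/4] (-8*x/pi + 2*sin(2*x)) dx = 1 - pi/4.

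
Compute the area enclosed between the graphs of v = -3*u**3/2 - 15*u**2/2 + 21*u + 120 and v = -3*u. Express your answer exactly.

Set the curves equal: -3*u**3/2 - 15*u**2/2 + 21*u + 120 = -3*u, so -3*u**3/2 - 15*u**2/2 + 24*u + 120 = 0, which factors as -3*(u - 4)*(u + 4)*(u + 5)/2 = 0. The curves meet at u = -5, -4, 4.
On [-5, -4], v = -3*u is on top; that piece has area ∫[-5,-4] (-(-3*u**3/2 - 15*u**2/2 + 24*u + 120)) du = 17/8.
On [-4, 4], v = -3*u**3/2 - 15*u**2/2 + 21*u + 120 is on top; that piece has area ∫[-4,4] (-3*u**3/2 - 15*u**2/2 + 24*u + 120) du = 640.
Total enclosed area = 17/8 + 640 = 5137/8.

5137/8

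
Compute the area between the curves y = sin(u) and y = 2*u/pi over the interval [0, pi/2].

On [0, pi/2], (sin(u)) - (2*u/pi) = -2*u/pi + sin(u) is ≥ 0 throughout, so the area is a single integral of |-2*u/pi + sin(u)|.
∫[0,pi/2] (-2*u/pi + sin(u)) du = 1 - pi/4.

1 - pi/4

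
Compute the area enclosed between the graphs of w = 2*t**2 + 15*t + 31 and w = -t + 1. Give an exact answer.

8/3

Set the curves equal: 2*t**2 + 15*t + 31 = -t + 1, so 2*t**2 + 16*t + 30 = 0, which factors as 2*(t + 3)*(t + 5) = 0. The curves meet at t = -5, -3.
On [-5, -3], w = -t + 1 is on top; that piece has area ∫[-5,-3] (-(2*t**2 + 16*t + 30)) dt = 8/3.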